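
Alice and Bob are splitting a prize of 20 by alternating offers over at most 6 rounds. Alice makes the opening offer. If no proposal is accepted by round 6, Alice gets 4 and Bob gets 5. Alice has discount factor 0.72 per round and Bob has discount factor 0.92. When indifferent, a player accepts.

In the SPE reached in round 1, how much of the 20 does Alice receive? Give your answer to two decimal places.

Round 6 (Bob proposes): Alice gets 4 if talks fail, so Bob offers 4 and keeps 16.
Round 5 (Alice proposes): Bob can get 16 next round, worth 0.92 × 16 = 14.72 now. Alice offers 14.72 and keeps 20 − 14.72 = 5.28.
Round 4 (Bob proposes): Alice can get 5.28 next round, worth 0.72 × 5.28 = 3.8016 now, so Bob offers 3.8016, keeping 16.1984.
Round 3 (Alice proposes): Bob can get 16.1984 next round, worth 0.92 × 16.1984 = 14.902528 now; Alice offers that and keeps 5.097472.
Round 2 (Bob proposes): Alice can get 5.097472 next round, worth 0.72 × 5.097472 = 3.67017984 now. Bob offers 3.67017984 and keeps 20 − 3.67017984 = 16.32982016.
Round 1 (Alice proposes): Bob can get 16.32982016 next round, worth 0.92 × 16.32982016 = 15.0234345472 now. Alice offers 15.0234345472 and keeps 20 − 15.0234345472 = 4.9765654528.

4.98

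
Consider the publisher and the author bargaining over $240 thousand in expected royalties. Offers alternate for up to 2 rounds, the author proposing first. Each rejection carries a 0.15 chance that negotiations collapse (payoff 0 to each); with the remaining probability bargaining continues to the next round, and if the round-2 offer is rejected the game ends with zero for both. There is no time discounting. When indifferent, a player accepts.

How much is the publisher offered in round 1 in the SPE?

Round 2 (the publisher proposes): the author will accept anything ≥ 0, so the publisher offers 0 and keeps 240.
Round 1 (the author proposes): rejecting gives the publisher an expected 0.85 × 240 = 204; the author offers that and keeps 36.

204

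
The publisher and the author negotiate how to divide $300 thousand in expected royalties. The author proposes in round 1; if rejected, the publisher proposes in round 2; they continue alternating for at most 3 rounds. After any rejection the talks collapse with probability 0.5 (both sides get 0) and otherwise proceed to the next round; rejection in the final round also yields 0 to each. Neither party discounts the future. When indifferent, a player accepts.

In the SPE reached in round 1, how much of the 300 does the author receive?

Round 3 (the author proposes): the publisher will accept anything ≥ 0, so the author offers 0 and keeps 300.
Round 2 (the publisher proposes): rejecting gives the author an expected 0.5 × 300 = 150, so the publisher offers 150, keeping 150.
Round 1 (the author proposes): rejecting gives the publisher an expected 0.5 × 150 = 75, so the author offers 75, keeping 225.

225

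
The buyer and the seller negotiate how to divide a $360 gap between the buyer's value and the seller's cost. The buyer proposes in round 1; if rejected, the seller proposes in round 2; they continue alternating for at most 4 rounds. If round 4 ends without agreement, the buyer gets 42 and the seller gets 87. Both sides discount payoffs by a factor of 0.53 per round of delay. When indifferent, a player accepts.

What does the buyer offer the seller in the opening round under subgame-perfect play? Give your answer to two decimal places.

Round 4 (the seller proposes): the buyer gets 42 if talks fail, so the seller offers 42 and keeps 318.
Round 3 (the buyer proposes): the seller can get 318 next round, worth 0.53 × 318 = 168.54 now. The buyer offers 168.54 and keeps 360 − 168.54 = 191.46.
Round 2 (the seller proposes): the buyer can get 191.46 next round, worth 0.53 × 191.46 = 101.4738 now; the seller offers that and keeps 258.5262.
Round 1 (the buyer proposes): the seller can get 258.5262 next round, worth 0.53 × 258.5262 = 137.018886 now; the buyer offers that and keeps 222.981114.

137.02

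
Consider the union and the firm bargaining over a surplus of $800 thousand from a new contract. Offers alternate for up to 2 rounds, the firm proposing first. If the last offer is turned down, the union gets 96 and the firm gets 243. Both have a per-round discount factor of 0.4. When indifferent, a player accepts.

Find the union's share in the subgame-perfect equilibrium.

222.8

Round 2 (the union proposes): the firm gets 243 if talks fail, so the union offers 243 and keeps 557.
Round 1 (the firm proposes): the union can get 557 next round, worth 0.4 × 557 = 222.8 now, so the firm offers 222.8, keeping 577.2.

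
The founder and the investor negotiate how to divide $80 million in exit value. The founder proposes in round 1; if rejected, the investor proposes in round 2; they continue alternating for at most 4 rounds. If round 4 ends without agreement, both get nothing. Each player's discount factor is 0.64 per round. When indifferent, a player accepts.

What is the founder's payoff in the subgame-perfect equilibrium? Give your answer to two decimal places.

Round 4 (the investor proposes): rejection yields 0 for the founder; the investor offers 0 and keeps 80.
Round 3 (the founder proposes): the investor can get 80 next round, worth 0.64 × 80 = 51.2 now, so the founder offers 51.2, keeping 28.8.
Round 2 (the investor proposes): the founder can get 28.8 next round, worth 0.64 × 28.8 = 18.432 now, so the investor offers 18.432, keeping 61.568.
Round 1 (the founder proposes): the investor can get 61.568 next round, worth 0.64 × 61.568 = 39.40352 now, so the founder offers 39.40352, keeping 40.59648.

40.60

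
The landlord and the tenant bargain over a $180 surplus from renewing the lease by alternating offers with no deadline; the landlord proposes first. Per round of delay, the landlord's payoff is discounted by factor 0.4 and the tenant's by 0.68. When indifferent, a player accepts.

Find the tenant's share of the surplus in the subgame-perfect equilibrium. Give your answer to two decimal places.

100.88

In a stationary SPE each proposer offers the other exactly their discounted continuation value.
If the landlord keeps x when proposing and the tenant keeps y when proposing, then x = 180 − 0.68y and y = 180 − 0.4x.
Solving: x = 180(1 − 0.68) / (1 − 0.4·0.68) = 57.6 / 0.728 ≈ 79.1209.
The tenant gets 180 − 79.1209 ≈ 100.8791.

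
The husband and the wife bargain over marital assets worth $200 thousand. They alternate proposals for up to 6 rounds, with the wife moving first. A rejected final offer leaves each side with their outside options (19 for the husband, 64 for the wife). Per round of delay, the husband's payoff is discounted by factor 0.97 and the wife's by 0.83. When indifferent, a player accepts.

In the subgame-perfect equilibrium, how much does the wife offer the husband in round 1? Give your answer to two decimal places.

Round 6 (the husband proposes): the wife gets 64 if talks fail, so the husband offers 64 and keeps 136.
Round 5 (the wife proposes): the husband can get 136 next round, worth 0.97 × 136 = 131.92 now; the wife offers that and keeps 68.08.
Round 4 (the husband proposes): the wife can get 68.08 next round, worth 0.83 × 68.08 = 56.5064 now; the husband offers that and keeps 143.4936.
Round 3 (the wife proposes): the husband can get 143.4936 next round, worth 0.97 × 143.4936 = 139.188792 now, so the wife offers 139.188792, keeping 60.811208.
Round 2 (the husband proposes): the wife can get 60.811208 next round, worth 0.83 × 60.811208 = 50.47330264 now. The husband offers 50.47330264 and keeps 200 − 50.47330264 = 149.52669736.
Round 1 (the wife proposes): the husband can get 149.52669736 next round, worth 0.97 × 149.52669736 = 145.0408964392 now, so the wife offers 145.0408964392, keeping 54.9591035608.

145.04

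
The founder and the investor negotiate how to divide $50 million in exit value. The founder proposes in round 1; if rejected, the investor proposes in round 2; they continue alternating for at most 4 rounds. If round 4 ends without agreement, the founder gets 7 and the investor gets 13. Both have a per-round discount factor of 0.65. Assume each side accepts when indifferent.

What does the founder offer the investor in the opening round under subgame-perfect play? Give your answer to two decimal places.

Round 4 (the investor proposes): the founder gets 7 if talks fail, so the investor offers 7 and keeps 43.
Round 3 (the founder proposes): the investor can get 43 next round, worth 0.65 × 43 = 27.95 now; the founder offers that and keeps 22.05.
Round 2 (the investor proposes): the founder can get 22.05 next round, worth 0.65 × 22.05 = 14.3325 now; the investor offers that and keeps 35.6675.
Round 1 (the founder proposes): the investor can get 35.6675 next round, worth 0.65 × 35.6675 = 23.183875 now. The founder offers 23.183875 and keeps 50 − 23.183875 = 26.816125.

23.18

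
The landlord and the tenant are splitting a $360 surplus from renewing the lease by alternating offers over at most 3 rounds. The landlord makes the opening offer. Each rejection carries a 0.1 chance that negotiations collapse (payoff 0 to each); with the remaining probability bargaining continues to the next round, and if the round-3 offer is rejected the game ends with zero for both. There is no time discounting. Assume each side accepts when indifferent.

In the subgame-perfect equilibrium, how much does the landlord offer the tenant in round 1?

By backward induction:
Round 3 (the landlord proposes): the tenant will accept anything ≥ 0, so the landlord offers 0 and keeps 360.
Round 2 (the tenant proposes): rejecting gives the landlord an expected 0.9 × 360 = 324, so the tenant offers 324, keeping 36.
Round 1 (the landlord proposes): rejecting gives the tenant an expected 0.9 × 36 = 32.4, so the landlord offers 32.4, keeping 327.6.

32.4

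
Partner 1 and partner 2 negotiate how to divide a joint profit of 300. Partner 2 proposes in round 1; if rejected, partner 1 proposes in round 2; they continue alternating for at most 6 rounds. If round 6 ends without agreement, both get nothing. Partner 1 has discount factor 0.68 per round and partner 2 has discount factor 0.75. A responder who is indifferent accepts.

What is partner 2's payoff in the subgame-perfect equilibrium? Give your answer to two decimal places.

169.93

Round 6 (partner 1 proposes): rejection yields 0 for partner 2; partner 1 offers 0 and keeps 300.
Round 5 (partner 2 proposes): partner 1 can get 300 next round, worth 0.68 × 300 = 204 now. Partner 2 offers 204 and keeps 300 − 204 = 96.
Round 4 (partner 1 proposes): partner 2 can get 96 next round, worth 0.75 × 96 = 72 now. Partner 1 offers 72 and keeps 300 − 72 = 228.
Round 3 (partner 2 proposes): partner 1 can get 228 next round, worth 0.68 × 228 = 155.04 now; partner 2 offers that and keeps 144.96.
Round 2 (partner 1 proposes): partner 2 can get 144.96 next round, worth 0.75 × 144.96 = 108.72 now. Partner 1 offers 108.72 and keeps 300 − 108.72 = 191.28.
Round 1 (partner 2 proposes): partner 1 can get 191.28 next round, worth 0.68 × 191.28 = 130.0704 now; partner 2 offers that and keeps 169.9296.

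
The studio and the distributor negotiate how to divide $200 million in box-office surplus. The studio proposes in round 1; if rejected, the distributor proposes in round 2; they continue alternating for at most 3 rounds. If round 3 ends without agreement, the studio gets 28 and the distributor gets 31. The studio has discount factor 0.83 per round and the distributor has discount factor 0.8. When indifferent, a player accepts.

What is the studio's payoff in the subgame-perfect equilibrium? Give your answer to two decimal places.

Round 3 (the studio proposes): the distributor gets 31 if talks fail, so the studio offers 31 and keeps 169.
Round 2 (the distributor proposes): the studio can get 169 next round, worth 0.83 × 169 = 140.27 now, so the distributor offers 140.27, keeping 59.73.
Round 1 (the studio proposes): the distributor can get 59.73 next round, worth 0.8 × 59.73 = 47.784 now. The studio offers 47.784 and keeps 200 − 47.784 = 152.216.

152.22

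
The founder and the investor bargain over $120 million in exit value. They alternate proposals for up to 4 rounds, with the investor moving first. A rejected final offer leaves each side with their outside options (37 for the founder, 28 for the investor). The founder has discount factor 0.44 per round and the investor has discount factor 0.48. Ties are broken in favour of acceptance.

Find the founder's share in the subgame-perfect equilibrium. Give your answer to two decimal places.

36.01

Round 4 (the founder proposes): the investor gets 28 if talks fail, so the founder offers 28 and keeps 92.
Round 3 (the investor proposes): the founder can get 92 next round, worth 0.44 × 92 = 40.48 now. The investor offers 40.48 and keeps 120 − 40.48 = 79.52.
Round 2 (the founder proposes): the investor can get 79.52 next round, worth 0.48 × 79.52 = 38.1696 now. The founder offers 38.1696 and keeps 120 − 38.1696 = 81.8304.
Round 1 (the investor proposes): the founder can get 81.8304 next round, worth 0.44 × 81.8304 = 36.005376 now. The investor offers 36.005376 and keeps 120 − 36.005376 = 83.994624.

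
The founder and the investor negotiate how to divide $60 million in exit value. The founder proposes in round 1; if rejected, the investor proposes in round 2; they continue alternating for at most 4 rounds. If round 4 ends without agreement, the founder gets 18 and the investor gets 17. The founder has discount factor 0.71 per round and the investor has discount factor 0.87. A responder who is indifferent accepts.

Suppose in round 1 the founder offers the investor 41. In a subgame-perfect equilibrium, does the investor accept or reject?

Accept

Round 4 (the investor proposes): the founder gets 18 if talks fail, so the investor offers 18 and keeps 42.
Round 3 (the founder proposes): the investor can get 42 next round, worth 0.87 × 42 = 36.54 now. The founder offers 36.54 and keeps 60 − 36.54 = 23.46.
Round 2 (the investor proposes): the founder can get 23.46 next round, worth 0.71 × 23.46 = 16.6566 now; the investor offers that and keeps 43.3434.
So by rejecting in round 1, the investor gets 43.3434 next round, worth 0.87 × 43.3434 = 37.708758 now.
Offer 41 ≥ 37.708758, so the investor accepts.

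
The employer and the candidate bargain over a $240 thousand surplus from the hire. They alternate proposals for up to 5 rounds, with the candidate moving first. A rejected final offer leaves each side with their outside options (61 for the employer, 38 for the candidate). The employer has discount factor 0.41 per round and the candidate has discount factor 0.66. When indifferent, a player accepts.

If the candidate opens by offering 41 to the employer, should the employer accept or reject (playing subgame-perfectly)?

Work out the employer's continuation value if the offer is rejected.
Round 5 (the candidate proposes): the employer gets 61 if talks fail, so the candidate offers 61 and keeps 179.
Round 4 (the employer proposes): the candidate can get 179 next round, worth 0.66 × 179 = 118.14 now; the employer offers that and keeps 121.86.
Round 3 (the candidate proposes): the employer can get 121.86 next round, worth 0.41 × 121.86 = 49.9626 now, so the candidate offers 49.9626, keeping 190.0374.
Round 2 (the employer proposes): the candidate can get 190.0374 next round, worth 0.66 × 190.0374 = 125.424684 now; the employer offers that and keeps 114.575316.
So by rejecting in round 1, the employer gets 114.575316 next round, worth 0.41 × 114.575316 = 46.97587956 now.
Offer 41 < 46.97587956, so the employer rejects.

Reject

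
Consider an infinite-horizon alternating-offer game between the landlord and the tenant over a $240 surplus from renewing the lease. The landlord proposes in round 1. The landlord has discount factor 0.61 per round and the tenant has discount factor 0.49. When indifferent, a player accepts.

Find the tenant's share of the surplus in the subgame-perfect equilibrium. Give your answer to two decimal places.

Let x be the landlord's share when the landlord proposes and y be the tenant's share when the tenant proposes.
The tenant accepts iff offered ≥ 0.49·y, so x = 240 − 0.49y. Symmetrically y = 240 − 0.61x.
Substituting: x = 240 − 0.49(240 − 0.61x), giving x(1 − 0.61·0.49) = 240(1 − 0.49).
So x = 240 × 0.51 / 0.7011 ≈ 174.5828, and the tenant receives 240 − x ≈ 65.4172.

65.42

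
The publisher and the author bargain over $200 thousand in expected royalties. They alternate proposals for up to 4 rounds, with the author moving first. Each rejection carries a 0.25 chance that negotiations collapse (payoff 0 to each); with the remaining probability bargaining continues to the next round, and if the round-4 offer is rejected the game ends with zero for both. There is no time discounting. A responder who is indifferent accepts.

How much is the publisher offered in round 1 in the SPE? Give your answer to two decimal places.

121.88

Round 4 (the publisher proposes): the author will accept anything ≥ 0, so the publisher offers 0 and keeps 200.
Round 3 (the author proposes): rejecting gives the publisher an expected 0.75 × 200 = 150. The author offers 150 and keeps 200 − 150 = 50.
Round 2 (the publisher proposes): rejecting gives the author an expected 0.75 × 50 = 37.5; the publisher offers that and keeps 162.5.
Round 1 (the author proposes): rejecting gives the publisher an expected 0.75 × 162.5 = 121.875, so the author offers 121.875, keeping 78.125.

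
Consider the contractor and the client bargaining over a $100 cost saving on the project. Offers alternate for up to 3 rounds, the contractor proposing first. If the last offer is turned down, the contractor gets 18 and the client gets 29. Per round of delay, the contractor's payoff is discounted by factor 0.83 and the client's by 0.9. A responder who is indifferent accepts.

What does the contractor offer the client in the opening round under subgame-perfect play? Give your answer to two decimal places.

36.96

Work backward from the last round.
Round 3 (the contractor proposes): the client gets 29 if talks fail, so the contractor offers 29 and keeps 71.
Round 2 (the client proposes): the contractor can get 71 next round, worth 0.83 × 71 = 58.93 now, so the client offers 58.93, keeping 41.07.
Round 1 (the contractor proposes): the client can get 41.07 next round, worth 0.9 × 41.07 = 36.963 now; the contractor offers that and keeps 63.037.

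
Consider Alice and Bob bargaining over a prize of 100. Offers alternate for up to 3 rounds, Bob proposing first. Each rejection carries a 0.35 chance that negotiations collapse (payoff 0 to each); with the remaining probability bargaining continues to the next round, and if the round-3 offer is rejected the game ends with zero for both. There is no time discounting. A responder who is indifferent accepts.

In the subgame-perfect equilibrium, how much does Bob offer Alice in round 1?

By backward induction:
Round 3 (Bob proposes): rejection yields 0 for Alice; Bob offers 0 and keeps 100.
Round 2 (Alice proposes): rejecting gives Bob an expected 0.65 × 100 = 65, so Alice offers 65, keeping 35.
Round 1 (Bob proposes): rejecting gives Alice an expected 0.65 × 35 = 22.75; Bob offers that and keeps 77.25.

22.75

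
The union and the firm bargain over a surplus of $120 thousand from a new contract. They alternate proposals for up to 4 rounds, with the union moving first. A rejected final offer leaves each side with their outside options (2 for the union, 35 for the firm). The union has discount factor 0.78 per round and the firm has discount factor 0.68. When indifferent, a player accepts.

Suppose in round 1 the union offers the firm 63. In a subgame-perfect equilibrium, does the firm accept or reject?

Accept

Work out the firm's continuation value if the offer is rejected.
Round 4 (the firm proposes): the union gets 2 if talks fail, so the firm offers 2 and keeps 118.
Round 3 (the union proposes): the firm can get 118 next round, worth 0.68 × 118 = 80.24 now. The union offers 80.24 and keeps 120 − 80.24 = 39.76.
Round 2 (the firm proposes): the union can get 39.76 next round, worth 0.78 × 39.76 = 31.0128 now, so the firm offers 31.0128, keeping 88.9872.
So by rejecting in round 1, the firm gets 88.9872 next round, worth 0.68 × 88.9872 = 60.511296 now.
Offer 63 ≥ 60.511296, so the firm accepts.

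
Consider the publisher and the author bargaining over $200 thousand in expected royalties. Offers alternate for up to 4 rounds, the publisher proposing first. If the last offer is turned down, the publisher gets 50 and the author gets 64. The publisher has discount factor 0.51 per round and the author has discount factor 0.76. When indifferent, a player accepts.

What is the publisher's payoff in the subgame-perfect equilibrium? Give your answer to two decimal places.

Solve by backward induction from round 4.
Round 4 (the author proposes): the publisher gets 50 if talks fail, so the author offers 50 and keeps 150.
Round 3 (the publisher proposes): the author can get 150 next round, worth 0.76 × 150 = 114 now, so the publisher offers 114, keeping 86.
Round 2 (the author proposes): the publisher can get 86 next round, worth 0.51 × 86 = 43.86 now; the author offers that and keeps 156.14.
Round 1 (the publisher proposes): the author can get 156.14 next round, worth 0.76 × 156.14 = 118.6664 now. The publisher offers 118.6664 and keeps 200 − 118.6664 = 81.3336.

81.33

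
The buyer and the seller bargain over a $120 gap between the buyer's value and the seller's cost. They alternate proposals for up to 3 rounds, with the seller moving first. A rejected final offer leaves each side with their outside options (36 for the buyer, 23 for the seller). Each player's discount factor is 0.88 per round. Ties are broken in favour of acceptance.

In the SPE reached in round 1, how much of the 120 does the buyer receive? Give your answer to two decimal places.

Work backward from the last round.
Round 3 (the seller proposes): the buyer gets 36 if talks fail, so the seller offers 36 and keeps 84.
Round 2 (the buyer proposes): the seller can get 84 next round, worth 0.88 × 84 = 73.92 now, so the buyer offers 73.92, keeping 46.08.
Round 1 (the seller proposes): the buyer can get 46.08 next round, worth 0.88 × 46.08 = 40.5504 now. The seller offers 40.5504 and keeps 120 − 40.5504 = 79.4496.

40.55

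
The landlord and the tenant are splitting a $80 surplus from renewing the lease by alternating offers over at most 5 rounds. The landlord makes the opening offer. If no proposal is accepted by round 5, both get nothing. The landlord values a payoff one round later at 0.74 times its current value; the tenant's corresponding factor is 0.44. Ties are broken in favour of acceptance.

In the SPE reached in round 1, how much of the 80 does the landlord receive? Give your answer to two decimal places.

Round 5 (the landlord proposes): the tenant will accept anything ≥ 0, so the landlord offers 0 and keeps 80.
Round 4 (the tenant proposes): the landlord can get 80 next round, worth 0.74 × 80 = 59.2 now. The tenant offers 59.2 and keeps 80 − 59.2 = 20.8.
Round 3 (the landlord proposes): the tenant can get 20.8 next round, worth 0.44 × 20.8 = 9.152 now, so the landlord offers 9.152, keeping 70.848.
Round 2 (the tenant proposes): the landlord can get 70.848 next round, worth 0.74 × 70.848 = 52.42752 now, so the tenant offers 52.42752, keeping 27.57248.
Round 1 (the landlord proposes): the tenant can get 27.57248 next round, worth 0.44 × 27.57248 = 12.1318912 now. The landlord offers 12.1318912 and keeps 80 − 12.1318912 = 67.8681088.

67.87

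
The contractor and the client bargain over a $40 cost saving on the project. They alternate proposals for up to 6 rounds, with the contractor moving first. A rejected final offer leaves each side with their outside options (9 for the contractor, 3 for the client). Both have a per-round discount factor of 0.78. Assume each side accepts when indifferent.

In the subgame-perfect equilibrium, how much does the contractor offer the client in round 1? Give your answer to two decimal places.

19.99

Round 6 (the client proposes): the contractor gets 9 if talks fail, so the client offers 9 and keeps 31.
Round 5 (the contractor proposes): the client can get 31 next round, worth 0.78 × 31 = 24.18 now. The contractor offers 24.18 and keeps 40 − 24.18 = 15.82.
Round 4 (the client proposes): the contractor can get 15.82 next round, worth 0.78 × 15.82 = 12.3396 now, so the client offers 12.3396, keeping 27.6604.
Round 3 (the contractor proposes): the client can get 27.6604 next round, worth 0.78 × 27.6604 = 21.575112 now. The contractor offers 21.575112 and keeps 40 − 21.575112 = 18.424888.
Round 2 (the client proposes): the contractor can get 18.424888 next round, worth 0.78 × 18.424888 = 14.37141264 now; the client offers that and keeps 25.62858736.
Round 1 (the contractor proposes): the client can get 25.62858736 next round, worth 0.78 × 25.62858736 = 19.9902981408 now, so the contractor offers 19.9902981408, keeping 20.0097018592.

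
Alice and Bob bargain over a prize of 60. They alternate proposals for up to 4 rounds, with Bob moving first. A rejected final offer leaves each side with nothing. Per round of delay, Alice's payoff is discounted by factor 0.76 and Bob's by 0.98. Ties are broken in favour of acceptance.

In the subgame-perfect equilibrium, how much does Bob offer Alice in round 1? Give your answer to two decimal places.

34.87

Round 4 (Alice proposes): rejection yields 0 for Bob; Alice offers 0 and keeps 60.
Round 3 (Bob proposes): Alice can get 60 next round, worth 0.76 × 60 = 45.6 now; Bob offers that and keeps 14.4.
Round 2 (Alice proposes): Bob can get 14.4 next round, worth 0.98 × 14.4 = 14.112 now. Alice offers 14.112 and keeps 60 − 14.112 = 45.888.
Round 1 (Bob proposes): Alice can get 45.888 next round, worth 0.76 × 45.888 = 34.87488 now. Bob offers 34.87488 and keeps 60 − 34.87488 = 25.12512.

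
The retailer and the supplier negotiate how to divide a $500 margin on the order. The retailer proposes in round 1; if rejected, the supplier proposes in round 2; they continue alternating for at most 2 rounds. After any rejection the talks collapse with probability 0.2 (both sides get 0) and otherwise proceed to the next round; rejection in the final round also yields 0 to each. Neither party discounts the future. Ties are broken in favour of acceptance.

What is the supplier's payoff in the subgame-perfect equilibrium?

400

Round 2 (the supplier proposes): the retailer will accept anything ≥ 0, so the supplier offers 0 and keeps 500.
Round 1 (the retailer proposes): rejecting gives the supplier an expected 0.8 × 500 = 400, so the retailer offers 400, keeping 100.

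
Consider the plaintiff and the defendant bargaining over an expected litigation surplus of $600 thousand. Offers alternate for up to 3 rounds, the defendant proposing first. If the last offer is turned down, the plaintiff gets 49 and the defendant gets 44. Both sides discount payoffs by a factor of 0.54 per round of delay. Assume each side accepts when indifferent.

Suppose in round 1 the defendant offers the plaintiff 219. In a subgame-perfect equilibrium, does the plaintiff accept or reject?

Work out the plaintiff's continuation value if the offer is rejected.
Round 3 (the defendant proposes): the plaintiff gets 49 if talks fail, so the defendant offers 49 and keeps 551.
Round 2 (the plaintiff proposes): the defendant can get 551 next round, worth 0.54 × 551 = 297.54 now, so the plaintiff offers 297.54, keeping 302.46.
So by rejecting in round 1, the plaintiff gets 302.46 next round, worth 0.54 × 302.46 = 163.3284 now.
Offer 219 ≥ 163.3284, so the plaintiff accepts.

Accept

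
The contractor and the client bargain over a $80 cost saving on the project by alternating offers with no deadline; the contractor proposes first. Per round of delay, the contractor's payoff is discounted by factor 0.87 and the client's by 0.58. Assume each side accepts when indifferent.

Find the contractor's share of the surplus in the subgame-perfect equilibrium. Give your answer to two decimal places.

67.82

When the contractor proposes, the client accepts any offer worth at least 0.58 times what the client would get by proposing next round; and vice versa.
This gives x = 80 − 0.58y and y = 80 − 0.87x, where x and y are each side's share when it proposes.
Hence (1 − 0.58·0.87)x = 80(1 − 0.58), i.e. 0.4954·x = 33.6.
x ≈ 67.8240; the client's share is 80 − x ≈ 12.1760.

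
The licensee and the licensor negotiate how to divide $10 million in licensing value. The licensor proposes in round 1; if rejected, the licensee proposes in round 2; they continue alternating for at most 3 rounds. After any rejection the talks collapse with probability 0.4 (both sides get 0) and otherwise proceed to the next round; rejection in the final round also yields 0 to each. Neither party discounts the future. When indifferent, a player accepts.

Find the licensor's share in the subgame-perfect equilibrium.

By backward induction:
Round 3 (the licensor proposes): the licensee will accept anything ≥ 0, so the licensor offers 0 and keeps 10.
Round 2 (the licensee proposes): rejecting gives the licensor an expected 0.6 × 10 = 6; the licensee offers that and keeps 4.
Round 1 (the licensor proposes): rejecting gives the licensee an expected 0.6 × 4 = 2.4, so the licensor offers 2.4, keeping 7.6.

7.6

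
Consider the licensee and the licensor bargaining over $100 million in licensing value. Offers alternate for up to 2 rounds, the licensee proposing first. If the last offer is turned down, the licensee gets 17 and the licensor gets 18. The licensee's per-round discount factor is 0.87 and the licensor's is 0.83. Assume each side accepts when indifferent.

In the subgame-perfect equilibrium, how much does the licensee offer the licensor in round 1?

Round 2 (the licensor proposes): the licensee gets 17 if talks fail, so the licensor offers 17 and keeps 83.
Round 1 (the licensee proposes): the licensor can get 83 next round, worth 0.83 × 83 = 68.89 now. The licensee offers 68.89 and keeps 100 − 68.89 = 31.11.

68.89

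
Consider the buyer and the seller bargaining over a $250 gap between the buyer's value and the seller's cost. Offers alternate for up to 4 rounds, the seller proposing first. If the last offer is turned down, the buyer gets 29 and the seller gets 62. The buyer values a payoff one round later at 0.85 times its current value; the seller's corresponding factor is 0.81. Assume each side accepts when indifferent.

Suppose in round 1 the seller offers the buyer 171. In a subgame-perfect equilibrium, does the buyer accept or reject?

Accept

Work out the buyer's continuation value if the offer is rejected.
Round 4 (the buyer proposes): the seller gets 62 if talks fail, so the buyer offers 62 and keeps 188.
Round 3 (the seller proposes): the buyer can get 188 next round, worth 0.85 × 188 = 159.8 now; the seller offers that and keeps 90.2.
Round 2 (the buyer proposes): the seller can get 90.2 next round, worth 0.81 × 90.2 = 73.062 now, so the buyer offers 73.062, keeping 176.938.
So by rejecting in round 1, the buyer gets 176.938 next round, worth 0.85 × 176.938 = 150.3973 now.
Offer 171 ≥ 150.3973, so the buyer accepts.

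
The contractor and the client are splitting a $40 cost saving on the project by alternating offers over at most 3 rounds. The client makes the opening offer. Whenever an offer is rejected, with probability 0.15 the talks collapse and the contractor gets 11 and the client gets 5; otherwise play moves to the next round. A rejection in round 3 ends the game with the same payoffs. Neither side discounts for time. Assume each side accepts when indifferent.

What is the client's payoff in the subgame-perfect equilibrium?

By backward induction:
Round 3 (the client proposes): the contractor gets 11 if talks fail, so the client offers 11 and keeps 29.
Round 2 (the contractor proposes): rejecting gives the client an expected 0.85 × 29 + 0.15 × 5 = 25.4; the contractor offers that and keeps 14.6.
Round 1 (the client proposes): rejecting gives the contractor an expected 0.85 × 14.6 + 0.15 × 11 = 14.06. The client offers 14.06 and keeps 40 − 14.06 = 25.94.

25.94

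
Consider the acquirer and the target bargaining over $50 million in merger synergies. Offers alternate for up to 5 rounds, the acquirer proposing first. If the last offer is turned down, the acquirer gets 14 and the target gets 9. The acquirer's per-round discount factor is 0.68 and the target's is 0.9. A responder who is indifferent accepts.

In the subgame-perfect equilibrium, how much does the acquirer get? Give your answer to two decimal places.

Round 5 (the acquirer proposes): the target gets 9 if talks fail, so the acquirer offers 9 and keeps 41.
Round 4 (the target proposes): the acquirer can get 41 next round, worth 0.68 × 41 = 27.88 now. The target offers 27.88 and keeps 50 − 27.88 = 22.12.
Round 3 (the acquirer proposes): the target can get 22.12 next round, worth 0.9 × 22.12 = 19.908 now; the acquirer offers that and keeps 30.092.
Round 2 (the target proposes): the acquirer can get 30.092 next round, worth 0.68 × 30.092 = 20.46256 now; the target offers that and keeps 29.53744.
Round 1 (the acquirer proposes): the target can get 29.53744 next round, worth 0.9 × 29.53744 = 26.583696 now. The acquirer offers 26.583696 and keeps 50 − 26.583696 = 23.416304.

23.42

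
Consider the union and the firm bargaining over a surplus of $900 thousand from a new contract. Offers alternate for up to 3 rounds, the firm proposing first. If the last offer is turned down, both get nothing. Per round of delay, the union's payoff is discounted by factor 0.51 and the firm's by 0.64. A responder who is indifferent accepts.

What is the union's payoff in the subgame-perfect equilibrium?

Round 3 (the firm proposes): rejection yields 0 for the union; the firm offers 0 and keeps 900.
Round 2 (the union proposes): the firm can get 900 next round, worth 0.64 × 900 = 576 now; the union offers that and keeps 324.
Round 1 (the firm proposes): the union can get 324 next round, worth 0.51 × 324 = 165.24 now, so the firm offers 165.24, keeping 734.76.

165.24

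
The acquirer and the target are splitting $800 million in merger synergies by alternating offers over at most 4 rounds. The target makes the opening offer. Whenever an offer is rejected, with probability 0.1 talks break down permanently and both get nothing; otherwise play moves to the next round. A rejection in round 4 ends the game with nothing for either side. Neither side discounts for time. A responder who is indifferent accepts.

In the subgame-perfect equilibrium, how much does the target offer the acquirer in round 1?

655.2

Round 4 (the acquirer proposes): rejection yields 0 for the target; the acquirer offers 0 and keeps 800.
Round 3 (the target proposes): rejecting gives the acquirer an expected 0.9 × 800 = 720. The target offers 720 and keeps 800 − 720 = 80.
Round 2 (the acquirer proposes): rejecting gives the target an expected 0.9 × 80 = 72, so the acquirer offers 72, keeping 728.
Round 1 (the target proposes): rejecting gives the acquirer an expected 0.9 × 728 = 655.2. The target offers 655.2 and keeps 800 − 655.2 = 144.8.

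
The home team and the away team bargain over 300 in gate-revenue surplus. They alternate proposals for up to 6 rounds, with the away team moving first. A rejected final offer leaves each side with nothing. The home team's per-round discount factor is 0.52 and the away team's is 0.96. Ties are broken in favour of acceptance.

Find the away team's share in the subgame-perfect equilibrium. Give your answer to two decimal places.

251.77

By backward induction:
Round 6 (the home team proposes): rejection yields 0 for the away team; the home team offers 0 and keeps 300.
Round 5 (the away team proposes): the home team can get 300 next round, worth 0.52 × 300 = 156 now; the away team offers that and keeps 144.
Round 4 (the home team proposes): the away team can get 144 next round, worth 0.96 × 144 = 138.24 now; the home team offers that and keeps 161.76.
Round 3 (the away team proposes): the home team can get 161.76 next round, worth 0.52 × 161.76 = 84.1152 now; the away team offers that and keeps 215.8848.
Round 2 (the home team proposes): the away team can get 215.8848 next round, worth 0.96 × 215.8848 = 207.249408 now, so the home team offers 207.249408, keeping 92.750592.
Round 1 (the away team proposes): the home team can get 92.750592 next round, worth 0.52 × 92.750592 = 48.23030784 now; the away team offers that and keeps 251.76969216.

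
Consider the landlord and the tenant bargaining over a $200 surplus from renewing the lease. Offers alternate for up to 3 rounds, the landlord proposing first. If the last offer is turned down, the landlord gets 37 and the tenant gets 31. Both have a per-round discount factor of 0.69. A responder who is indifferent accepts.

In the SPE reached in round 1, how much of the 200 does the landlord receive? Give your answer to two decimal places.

Solve by backward induction from round 3.
Round 3 (the landlord proposes): the tenant gets 31 if talks fail, so the landlord offers 31 and keeps 169.
Round 2 (the tenant proposes): the landlord can get 169 next round, worth 0.69 × 169 = 116.61 now. The tenant offers 116.61 and keeps 200 − 116.61 = 83.39.
Round 1 (the landlord proposes): the tenant can get 83.39 next round, worth 0.69 × 83.39 = 57.5391 now; the landlord offers that and keeps 142.4609.

142.46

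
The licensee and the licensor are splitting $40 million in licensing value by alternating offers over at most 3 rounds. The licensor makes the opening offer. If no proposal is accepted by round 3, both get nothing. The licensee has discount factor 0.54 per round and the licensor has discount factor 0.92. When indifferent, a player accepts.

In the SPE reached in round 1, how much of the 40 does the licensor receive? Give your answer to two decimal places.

38.27

Round 3 (the licensor proposes): rejection yields 0 for the licensee; the licensor offers 0 and keeps 40.
Round 2 (the licensee proposes): the licensor can get 40 next round, worth 0.92 × 40 = 36.8 now. The licensee offers 36.8 and keeps 40 − 36.8 = 3.2.
Round 1 (the licensor proposes): the licensee can get 3.2 next round, worth 0.54 × 3.2 = 1.728 now; the licensor offers that and keeps 38.272.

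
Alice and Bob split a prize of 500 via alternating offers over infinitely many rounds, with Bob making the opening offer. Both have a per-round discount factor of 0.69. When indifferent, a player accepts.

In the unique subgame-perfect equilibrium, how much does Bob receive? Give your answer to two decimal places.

In a stationary SPE each proposer offers the other exactly their discounted continuation value.
If Bob keeps x when proposing and Alice keeps y when proposing, then x = 500 − 0.69y and y = 500 − 0.69x.
Solving: x = 500(1 − 0.69) / (1 − 0.69·0.69) = 155 / 0.5239 ≈ 295.8580.
Alice gets 500 − 295.8580 ≈ 204.1420.

295.86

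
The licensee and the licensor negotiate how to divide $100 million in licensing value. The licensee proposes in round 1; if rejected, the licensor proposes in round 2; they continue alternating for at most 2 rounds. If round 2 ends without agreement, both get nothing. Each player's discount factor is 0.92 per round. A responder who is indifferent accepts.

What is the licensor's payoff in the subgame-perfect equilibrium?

Round 2 (the licensor proposes): rejection yields 0 for the licensee; the licensor offers 0 and keeps 100.
Round 1 (the licensee proposes): the licensor can get 100 next round, worth 0.92 × 100 = 92 now; the licensee offers that and keeps 8.

92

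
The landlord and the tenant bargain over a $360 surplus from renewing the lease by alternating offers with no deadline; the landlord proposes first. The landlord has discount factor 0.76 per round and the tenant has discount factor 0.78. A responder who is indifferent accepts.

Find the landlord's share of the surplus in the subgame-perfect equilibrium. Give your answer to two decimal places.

When the landlord proposes, the tenant accepts any offer worth at least 0.78 times what the tenant would get by proposing next round; and vice versa.
This gives x = 360 − 0.78y and y = 360 − 0.76x, where x and y are each side's share when it proposes.
Hence (1 − 0.78·0.76)x = 360(1 − 0.78), i.e. 0.4072·x = 79.2.
x ≈ 194.4990; the tenant's share is 360 − x ≈ 165.5010.

194.50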